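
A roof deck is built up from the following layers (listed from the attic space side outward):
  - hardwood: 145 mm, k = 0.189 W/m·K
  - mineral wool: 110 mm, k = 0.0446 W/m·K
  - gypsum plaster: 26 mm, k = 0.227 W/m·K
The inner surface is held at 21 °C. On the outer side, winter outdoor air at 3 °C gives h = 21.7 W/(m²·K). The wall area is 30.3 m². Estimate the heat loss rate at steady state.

Q ≈ 161 W

Treating each layer as a thermal resistance in series:
R_hardwood = L/(kA) = 0.145/(0.189×30.3) = 0.02532 K/W
R_mineral wool = L/(kA) = 0.11/(0.0446×30.3) = 0.0814 K/W
R_gypsum plaster = L/(kA) = 0.026/(0.227×30.3) = 0.00378 K/W
R_outer film = 1/(h_o·A) = 1/(21.7×30.3) = 0.001521 K/W
R_total = 0.112 K/W
Q = ΔT / R_total = 18 / 0.112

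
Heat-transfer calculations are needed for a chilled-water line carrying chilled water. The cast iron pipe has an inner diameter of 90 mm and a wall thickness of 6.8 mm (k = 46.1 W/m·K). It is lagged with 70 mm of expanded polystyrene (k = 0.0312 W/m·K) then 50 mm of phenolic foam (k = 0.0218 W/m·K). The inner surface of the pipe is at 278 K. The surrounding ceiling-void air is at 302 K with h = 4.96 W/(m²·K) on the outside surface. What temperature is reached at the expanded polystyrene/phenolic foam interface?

T ≈ 293 K

For a radial system each layer contributes R = ln(r_out/r_in)/(2πkL); films add R = 1/(hA).
R_cast iron pipe wall = ln(51.8/45)/(2π×46.1×1) = 4.858×10^-4 K/W
R_expanded polystyrene = ln(121.8/51.8)/(2π×0.0312×1) = 4.361 K/W
R_phenolic foam = ln(171.8/121.8)/(2π×0.0218×1) = 2.511 K/W
R_outer film = 1/(h_o·2πr_oL) = 1/(4.96×2π×0.1718×1) = 0.1868 K/W
R_total = 7.06 K/W
Q = ΔT/R_total = 24/7.06
Q = 3.4 W/m
T_interface = T_inner + Q·ΣR(inner→interface) = 278 + 3.4×4.362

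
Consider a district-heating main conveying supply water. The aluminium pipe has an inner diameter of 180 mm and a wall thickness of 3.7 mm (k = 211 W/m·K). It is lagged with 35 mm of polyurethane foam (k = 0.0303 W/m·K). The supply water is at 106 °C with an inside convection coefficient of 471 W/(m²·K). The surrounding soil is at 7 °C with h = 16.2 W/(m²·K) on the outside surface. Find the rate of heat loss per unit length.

Cylindrical conduction, so R = ln(r₂/r₁)/(2πkL) per layer, in series:
R_inner film = 1/(h_i·2πr₁L) = 1/(471×2π×0.09×1) = 0.003755 K/W
R_aluminium pipe wall = ln(93.7/90)/(2π×211×1) = 3.039×10^-5 K/W
R_polyurethane foam = ln(128.7/93.7)/(2π×0.0303×1) = 1.667 K/W
R_outer film = 1/(h_o·2πr_oL) = 1/(16.2×2π×0.1287×1) = 0.07634 K/W
R_total = 1.747 K/W
Q = ΔT/R_total = 99/1.747

q′ ≈ 56.7 W/m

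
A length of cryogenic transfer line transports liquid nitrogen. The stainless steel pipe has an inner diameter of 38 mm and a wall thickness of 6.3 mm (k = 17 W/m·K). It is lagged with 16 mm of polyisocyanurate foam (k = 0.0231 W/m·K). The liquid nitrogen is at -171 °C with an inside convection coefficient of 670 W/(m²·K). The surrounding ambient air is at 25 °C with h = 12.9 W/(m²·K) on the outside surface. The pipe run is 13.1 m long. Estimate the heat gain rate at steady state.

Radial resistances (cylindrical: R_cond = ln(r_o/r_i)/(2πkL), R_conv = 1/(h·2πrL)):
R_inner film = 1/(h_i·2πr₁L) = 1/(670×2π×0.019×13.1) = 9.544×10^-4 K/W
R_stainless steel pipe wall = ln(25.3/19)/(2π×17×13.1) = 2.047×10^-4 K/W
R_polyisocyanurate foam = ln(41.3/25.3)/(2π×0.0231×13.1) = 0.2577 K/W
R_outer film = 1/(h_o·2πr_oL) = 1/(12.9×2π×0.0413×13.1) = 0.0228 K/W
R_total = 0.2817 K/W
Q = ΔT/R_total = 196/0.2817

Q ≈ 696 W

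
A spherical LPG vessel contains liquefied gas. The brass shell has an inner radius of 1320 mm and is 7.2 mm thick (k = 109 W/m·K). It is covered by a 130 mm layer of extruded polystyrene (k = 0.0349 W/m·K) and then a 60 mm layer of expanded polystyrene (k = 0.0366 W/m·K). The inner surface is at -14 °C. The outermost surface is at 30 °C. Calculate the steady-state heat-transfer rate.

Each spherical layer contributes R = (1/r_i − 1/r_o)/(4πk):
R_brass shell = (1/1.32 − 1/1.3272)/(4π×109) = 3×10^-6 K/W
R_extruded polystyrene = (1/1.3272 − 1/1.4572)/(4π×0.0349) = 0.1533 K/W
R_expanded polystyrene = (1/1.4572 − 1/1.5172)/(4π×0.0366) = 0.05901 K/W
R_total = 0.2123 K/W
Q = ΔT/R_total = 44/0.2123

Q ≈ 207 W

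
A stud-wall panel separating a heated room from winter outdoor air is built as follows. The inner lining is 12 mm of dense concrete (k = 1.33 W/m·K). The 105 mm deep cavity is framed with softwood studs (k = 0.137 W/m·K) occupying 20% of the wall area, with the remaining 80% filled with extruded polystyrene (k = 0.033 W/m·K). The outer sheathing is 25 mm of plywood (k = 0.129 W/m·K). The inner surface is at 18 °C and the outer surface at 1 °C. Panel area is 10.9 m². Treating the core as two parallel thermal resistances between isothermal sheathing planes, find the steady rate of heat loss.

Q ≈ 86 W

Sheathing layers in series; stud and cavity paths in parallel between them.
R_inner = 0.012/(1.33×10.9) = 8.278×10^-4 K/W
R_stud  = 0.105/(0.137×0.2×10.9) = 0.3516 K/W
R_cav   = 0.105/(0.033×0.8×10.9) = 0.3649 K/W
1/R_core = 1/R_stud + 1/R_cav → R_core = 0.1791 K/W
R_outer = 0.025/(0.129×10.9) = 0.01778 K/W
R_total = 0.1977 K/W
Q = ΔT/R_total = 17/0.1977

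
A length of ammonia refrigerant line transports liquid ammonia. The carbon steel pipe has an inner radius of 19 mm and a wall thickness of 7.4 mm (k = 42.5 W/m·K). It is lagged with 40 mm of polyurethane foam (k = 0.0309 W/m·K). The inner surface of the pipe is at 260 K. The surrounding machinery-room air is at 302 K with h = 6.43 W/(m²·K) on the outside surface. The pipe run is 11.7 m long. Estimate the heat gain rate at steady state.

For a radial system each layer contributes R = ln(r_out/r_in)/(2πkL); films add R = 1/(hA).
R_carbon steel pipe wall = ln(26.4/19)/(2π×42.5×11.7) = 1.053×10^-4 K/W
R_polyurethane foam = ln(66.4/26.4)/(2π×0.0309×11.7) = 0.406 K/W
R_outer film = 1/(h_o·2πr_oL) = 1/(6.43×2π×0.0664×11.7) = 0.03186 K/W
R_total = 0.438 K/W
Q = ΔT/R_total = 42/0.438

Q ≈ 95.9 W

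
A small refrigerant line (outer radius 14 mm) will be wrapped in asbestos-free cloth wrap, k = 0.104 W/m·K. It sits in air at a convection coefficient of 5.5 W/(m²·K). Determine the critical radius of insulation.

r_cr ≈ 18.9 mm

For a cylinder r_cr = k/h = 0.104/5.5
r_cr = 18.9 mm; since the bare radius (14 mm) is below r_cr, adding a thin layer of insulation will *increase* heat loss.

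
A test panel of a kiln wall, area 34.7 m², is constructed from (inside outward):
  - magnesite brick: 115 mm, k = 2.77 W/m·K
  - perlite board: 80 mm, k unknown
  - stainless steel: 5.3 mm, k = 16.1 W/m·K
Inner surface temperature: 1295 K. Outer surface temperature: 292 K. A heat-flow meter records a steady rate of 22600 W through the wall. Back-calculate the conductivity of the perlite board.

Treating each layer as a thermal resistance in series:
R_magnesite brick = L/(kA) = 0.115/(2.77×34.7) = 0.001196 K/W
R_stainless steel = L/(kA) = 0.0053/(16.1×34.7) = 9.487×10^-6 K/W
Sum of known resistances R_other = 0.001206 K/W
Total R = ΔT/Q = 1003/22600 = 0.04438 K/W
R_perlite board = R_total − R_other = 0.04317 K/W
k = L/(R·A) = 0.08/(0.04317×34.7)

k ≈ 0.0534 W/(m·K)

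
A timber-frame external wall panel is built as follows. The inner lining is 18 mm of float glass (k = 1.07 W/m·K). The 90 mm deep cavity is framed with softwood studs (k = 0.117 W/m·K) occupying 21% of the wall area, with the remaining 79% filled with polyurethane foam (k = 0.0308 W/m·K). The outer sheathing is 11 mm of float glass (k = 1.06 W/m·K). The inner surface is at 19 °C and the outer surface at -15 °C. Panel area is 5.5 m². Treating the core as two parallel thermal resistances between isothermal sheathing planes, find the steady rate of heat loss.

Q ≈ 100 W

Sheathing layers in series; stud and cavity paths in parallel between them.
R_inner = 0.018/(1.07×5.5) = 0.003059 K/W
R_stud  = 0.09/(0.117×0.21×5.5) = 0.666 K/W
R_cav   = 0.09/(0.0308×0.79×5.5) = 0.6725 K/W
1/R_core = 1/R_stud + 1/R_cav → R_core = 0.3346 K/W
R_outer = 0.011/(1.06×5.5) = 0.001887 K/W
R_total = 0.3396 K/W
Q = ΔT/R_total = 34/0.3396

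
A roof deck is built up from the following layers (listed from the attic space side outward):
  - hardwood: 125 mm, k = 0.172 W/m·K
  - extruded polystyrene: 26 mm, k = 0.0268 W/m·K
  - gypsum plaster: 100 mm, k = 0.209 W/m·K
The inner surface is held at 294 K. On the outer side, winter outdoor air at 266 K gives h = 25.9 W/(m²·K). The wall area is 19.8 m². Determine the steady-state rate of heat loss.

Treating each layer as a thermal resistance in series:
R_hardwood = L/(kA) = 0.125/(0.172×19.8) = 0.0367 K/W
R_extruded polystyrene = L/(kA) = 0.026/(0.0268×19.8) = 0.049 K/W
R_gypsum plaster = L/(kA) = 0.1/(0.209×19.8) = 0.02417 K/W
R_outer film = 1/(h_o·A) = 1/(25.9×19.8) = 0.00195 K/W
R_total = 0.1118 K/W
Q = ΔT / R_total = 28 / 0.1118

Q ≈ 250 W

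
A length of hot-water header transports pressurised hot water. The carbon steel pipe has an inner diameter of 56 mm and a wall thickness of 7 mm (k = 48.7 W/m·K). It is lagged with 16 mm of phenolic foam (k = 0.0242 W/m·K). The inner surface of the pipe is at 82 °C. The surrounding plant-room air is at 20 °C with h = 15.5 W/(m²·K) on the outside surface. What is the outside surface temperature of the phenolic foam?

T ≈ 24.7 °C

Per-layer cylindrical resistances, series-summed:
R_carbon steel pipe wall = ln(35/28)/(2π×48.7×1) = 7.292×10^-4 K/W
R_phenolic foam = ln(51/35)/(2π×0.0242×1) = 2.476 K/W
R_outer film = 1/(h_o·2πr_oL) = 1/(15.5×2π×0.051×1) = 0.2013 K/W
R_total = 2.678 K/W
Q = ΔT/R_total = 62/2.678
Q = 23.2 W/m
T_interface = T_inner − Q·ΣR(inner→interface) = 82 − 23.2×2.477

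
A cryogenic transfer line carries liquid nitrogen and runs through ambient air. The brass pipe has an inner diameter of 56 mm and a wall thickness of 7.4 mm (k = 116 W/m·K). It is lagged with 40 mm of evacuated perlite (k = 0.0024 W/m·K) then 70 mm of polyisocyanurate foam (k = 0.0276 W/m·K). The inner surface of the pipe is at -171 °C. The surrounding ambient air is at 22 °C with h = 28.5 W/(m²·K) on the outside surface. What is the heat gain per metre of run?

q′ ≈ 3.58 W/m

Per-layer cylindrical resistances, series-summed:
R_brass pipe wall = ln(35.4/28)/(2π×116×1) = 3.217×10^-4 K/W
R_evacuated perlite = ln(75.4/35.4)/(2π×0.0024×1) = 50.14 K/W
R_polyisocyanurate foam = ln(145.4/75.4)/(2π×0.0276×1) = 3.787 K/W
R_outer film = 1/(h_o·2πr_oL) = 1/(28.5×2π×0.1454×1) = 0.03841 K/W
R_total = 53.97 K/W
Q = ΔT/R_total = 193/53.97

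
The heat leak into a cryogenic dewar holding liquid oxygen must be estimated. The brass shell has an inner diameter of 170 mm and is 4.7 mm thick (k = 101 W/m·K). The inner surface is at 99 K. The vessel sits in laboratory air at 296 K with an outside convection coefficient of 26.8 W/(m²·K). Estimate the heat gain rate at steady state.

Q ≈ 533 W

Each spherical layer contributes R = (1/r_i − 1/r_o)/(4πk):
R_brass shell = (1/0.085 − 1/0.0897)/(4π×101) = 4.857×10^-4 K/W
R_outer film = 1/(h·4πr_o²) = 1/(26.8×4π×0.0897²) = 0.369 K/W
R_total = 0.3695 K/W
Q = ΔT/R_total = 197/0.3695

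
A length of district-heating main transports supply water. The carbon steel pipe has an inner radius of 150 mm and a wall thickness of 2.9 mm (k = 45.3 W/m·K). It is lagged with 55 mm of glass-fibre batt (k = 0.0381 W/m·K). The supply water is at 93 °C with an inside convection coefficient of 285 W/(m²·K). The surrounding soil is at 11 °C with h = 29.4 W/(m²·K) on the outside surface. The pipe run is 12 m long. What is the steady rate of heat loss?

Q ≈ 749 W

Cylindrical conduction, so R = ln(r₂/r₁)/(2πkL) per layer, in series:
R_inner film = 1/(h_i·2πr₁L) = 1/(285×2π×0.15×12) = 3.102×10^-4 K/W
R_carbon steel pipe wall = ln(152.9/150)/(2π×45.3×12) = 5.606×10^-6 K/W
R_glass-fibre batt = ln(207.9/152.9)/(2π×0.0381×12) = 0.107 K/W
R_outer film = 1/(h_o·2πr_oL) = 1/(29.4×2π×0.2079×12) = 0.00217 K/W
R_total = 0.1094 K/W
Q = ΔT/R_total = 82/0.1094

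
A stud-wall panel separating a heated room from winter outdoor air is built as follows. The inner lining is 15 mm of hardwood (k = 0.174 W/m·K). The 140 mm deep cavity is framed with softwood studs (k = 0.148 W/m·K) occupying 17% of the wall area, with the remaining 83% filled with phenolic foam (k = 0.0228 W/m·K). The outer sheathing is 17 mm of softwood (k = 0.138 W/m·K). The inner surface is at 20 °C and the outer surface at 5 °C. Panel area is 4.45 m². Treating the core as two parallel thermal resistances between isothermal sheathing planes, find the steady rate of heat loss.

Sheathing layers in series; stud and cavity paths in parallel between them.
R_inner = 0.015/(0.174×4.45) = 0.01937 K/W
R_stud  = 0.14/(0.148×0.17×4.45) = 1.25 K/W
R_cav   = 0.14/(0.0228×0.83×4.45) = 1.662 K/W
1/R_core = 1/R_stud + 1/R_cav → R_core = 0.7137 K/W
R_outer = 0.017/(0.138×4.45) = 0.02768 K/W
R_total = 0.7607 K/W
Q = ΔT/R_total = 15/0.7607

Q ≈ 19.7 W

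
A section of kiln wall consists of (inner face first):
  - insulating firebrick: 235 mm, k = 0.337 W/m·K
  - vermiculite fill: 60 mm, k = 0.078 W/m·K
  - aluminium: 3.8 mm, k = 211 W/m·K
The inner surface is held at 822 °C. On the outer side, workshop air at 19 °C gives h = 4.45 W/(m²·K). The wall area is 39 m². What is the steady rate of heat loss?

Q ≈ 18500 W

Model the wall as resistances in series:
R_insulating firebrick = L/(kA) = 0.235/(0.337×39) = 0.01788 K/W
R_vermiculite fill = L/(kA) = 0.06/(0.078×39) = 0.01972 K/W
R_aluminium = L/(kA) = 0.0038/(211×39) = 4.618×10^-7 K/W
R_outer film = 1/(h_o·A) = 1/(4.45×39) = 0.005762 K/W
R_total = 0.04337 K/W
Q = ΔT / R_total = 803 / 0.04337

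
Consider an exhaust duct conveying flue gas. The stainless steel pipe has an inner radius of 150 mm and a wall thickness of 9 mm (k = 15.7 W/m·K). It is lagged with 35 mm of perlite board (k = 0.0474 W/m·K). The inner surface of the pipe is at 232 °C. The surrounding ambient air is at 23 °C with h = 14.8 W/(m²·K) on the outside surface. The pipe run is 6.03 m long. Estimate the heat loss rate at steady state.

For a radial system each layer contributes R = ln(r_out/r_in)/(2πkL); films add R = 1/(hA).
R_stainless steel pipe wall = ln(159/150)/(2π×15.7×6.03) = 9.796×10^-5 K/W
R_perlite board = ln(194/159)/(2π×0.0474×6.03) = 0.1108 K/W
R_outer film = 1/(h_o·2πr_oL) = 1/(14.8×2π×0.194×6.03) = 0.009193 K/W
R_total = 0.1201 K/W
Q = ΔT/R_total = 209/0.1201

Q ≈ 1740 W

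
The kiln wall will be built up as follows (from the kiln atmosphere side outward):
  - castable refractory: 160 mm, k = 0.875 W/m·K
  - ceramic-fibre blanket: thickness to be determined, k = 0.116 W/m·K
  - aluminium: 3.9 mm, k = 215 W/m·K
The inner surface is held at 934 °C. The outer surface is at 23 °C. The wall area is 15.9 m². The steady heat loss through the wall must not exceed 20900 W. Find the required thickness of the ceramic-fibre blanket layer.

Model the wall as resistances in series:
R_castable refractory = L/(kA) = 0.16/(0.875×15.9) = 0.0115 K/W
R_aluminium = L/(kA) = 0.0039/(215×15.9) = 1.141×10^-6 K/W
Sum of the known resistances R_other = 0.0115 K/W
Required total resistance R_tot = ΔT/Q_allow = 911/20900 = 0.04359 K/W
R_ceramic-fibre blanket = R_tot − R_other = 0.03209 K/W
L = R·k·A = 0.03209×0.116×15.9

L ≈ 59.2 mm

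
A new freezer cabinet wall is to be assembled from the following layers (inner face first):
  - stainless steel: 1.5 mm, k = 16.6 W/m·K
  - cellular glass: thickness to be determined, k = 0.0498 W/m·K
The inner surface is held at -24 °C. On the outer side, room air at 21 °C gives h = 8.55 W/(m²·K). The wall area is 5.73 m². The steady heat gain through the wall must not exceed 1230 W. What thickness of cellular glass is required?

L ≈ 4.61 mm

Treating each layer as a thermal resistance in series:
R_stainless steel = L/(kA) = 0.0015/(16.6×5.73) = 1.577×10^-5 K/W
R_outer film = 1/(h_o·A) = 1/(8.55×5.73) = 0.02041 K/W
Sum of the known resistances R_other = 0.02043 K/W
Required total resistance R_tot = ΔT/Q_allow = 45/1230 = 0.03659 K/W
R_cellular glass = R_tot − R_other = 0.01616 K/W
L = R·k·A = 0.01616×0.0498×5.73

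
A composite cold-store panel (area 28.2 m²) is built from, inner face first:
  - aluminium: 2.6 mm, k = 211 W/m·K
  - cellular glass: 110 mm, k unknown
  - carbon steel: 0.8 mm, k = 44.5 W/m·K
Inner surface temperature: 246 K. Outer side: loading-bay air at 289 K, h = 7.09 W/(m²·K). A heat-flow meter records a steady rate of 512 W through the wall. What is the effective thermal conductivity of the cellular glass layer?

k ≈ 0.0494 W/(m·K)

Thermal resistances in series:
R_aluminium = L/(kA) = 0.0026/(211×28.2) = 4.37×10^-7 K/W
R_carbon steel = L/(kA) = 0.0008/(44.5×28.2) = 6.375×10^-7 K/W
R_outer film = 1/(h_o·A) = 1/(7.09×28.2) = 0.005002 K/W
Sum of known resistances R_other = 0.005003 K/W
Total R = ΔT/Q = 43/512 = 0.08398 K/W
R_cellular glass = R_total − R_other = 0.07898 K/W
k = L/(R·A) = 0.11/(0.07898×28.2)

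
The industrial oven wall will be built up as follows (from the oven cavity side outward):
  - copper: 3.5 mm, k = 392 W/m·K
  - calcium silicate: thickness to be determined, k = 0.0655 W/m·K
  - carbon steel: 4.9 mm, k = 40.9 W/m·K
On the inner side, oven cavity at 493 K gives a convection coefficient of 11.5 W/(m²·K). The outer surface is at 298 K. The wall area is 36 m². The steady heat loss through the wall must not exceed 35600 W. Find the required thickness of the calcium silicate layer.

Series thermal resistances:
R_inner film = 1/(h_i·A) = 1/(11.5×36) = 0.002415 K/W
R_copper = L/(kA) = 0.0035/(392×36) = 2.48×10^-7 K/W
R_carbon steel = L/(kA) = 0.0049/(40.9×36) = 3.328×10^-6 K/W
Sum of the known resistances R_other = 0.002419 K/W
Required total resistance R_tot = ΔT/Q_allow = 195/35600 = 0.005478 K/W
R_calcium silicate = R_tot − R_other = 0.003058 K/W
L = R·k·A = 0.003058×0.0655×36

L ≈ 7.21 mm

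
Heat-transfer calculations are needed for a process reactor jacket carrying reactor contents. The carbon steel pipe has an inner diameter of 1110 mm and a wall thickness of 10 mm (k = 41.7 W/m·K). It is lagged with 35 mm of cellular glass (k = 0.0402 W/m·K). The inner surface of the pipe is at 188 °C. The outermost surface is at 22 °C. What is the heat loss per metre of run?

q′ ≈ 697 W/m

For a radial system each layer contributes R = ln(r_out/r_in)/(2πkL); films add R = 1/(hA).
R_carbon steel pipe wall = ln(565/555)/(2π×41.7×1) = 6.816×10^-5 K/W
R_cellular glass = ln(600/565)/(2π×0.0402×1) = 0.238 K/W
R_total = 0.238 K/W
Q = ΔT/R_total = 166/0.238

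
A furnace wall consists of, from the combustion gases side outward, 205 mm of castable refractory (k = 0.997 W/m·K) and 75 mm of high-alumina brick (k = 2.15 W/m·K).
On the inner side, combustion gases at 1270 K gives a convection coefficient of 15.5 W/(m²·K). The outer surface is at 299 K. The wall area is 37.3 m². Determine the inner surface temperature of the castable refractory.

T ≈ 1060 K

Series thermal resistances:
R_inner film = 1/(h_i·A) = 1/(15.5×37.3) = 0.00173 K/W
R_castable refractory = L/(kA) = 0.205/(0.997×37.3) = 0.005513 K/W
R_high-alumina brick = L/(kA) = 0.075/(2.15×37.3) = 9.352×10^-4 K/W
R_total = 0.008177 K/W;  Q = ΔT/R_total = 971/0.008177 = 118700 W
T_interface = T_inner − Q·ΣR(inner→interface) = 1270 − 119000×0.00173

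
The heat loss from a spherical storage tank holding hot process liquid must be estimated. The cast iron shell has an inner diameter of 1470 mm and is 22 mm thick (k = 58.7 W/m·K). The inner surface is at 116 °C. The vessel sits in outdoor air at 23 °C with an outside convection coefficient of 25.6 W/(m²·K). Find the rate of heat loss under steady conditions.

Q ≈ 17000 W

Spherical conduction: R = (1/r_in − 1/r_out)/(4πk) per layer; series-sum.
R_cast iron shell = (1/0.735 − 1/0.757)/(4π×58.7) = 5.36×10^-5 K/W
R_outer film = 1/(h·4πr_o²) = 1/(25.6×4π×0.757²) = 0.005424 K/W
R_total = 0.005478 K/W
Q = ΔT/R_total = 93/0.005478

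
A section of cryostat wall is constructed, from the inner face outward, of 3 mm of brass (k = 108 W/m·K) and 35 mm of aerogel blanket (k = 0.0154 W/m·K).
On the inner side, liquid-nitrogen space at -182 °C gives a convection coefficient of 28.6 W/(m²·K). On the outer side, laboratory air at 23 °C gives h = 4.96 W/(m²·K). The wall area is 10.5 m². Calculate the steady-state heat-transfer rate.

Q ≈ 858 W

Model the wall as resistances in series:
R_inner film = 1/(h_i·A) = 1/(28.6×10.5) = 0.00333 K/W
R_brass = L/(kA) = 0.003/(108×10.5) = 2.646×10^-6 K/W
R_aerogel blanket = L/(kA) = 0.035/(0.0154×10.5) = 0.2165 K/W
R_outer film = 1/(h_o·A) = 1/(4.96×10.5) = 0.0192 K/W
R_total = 0.239 K/W
Q = ΔT / R_total = 205 / 0.239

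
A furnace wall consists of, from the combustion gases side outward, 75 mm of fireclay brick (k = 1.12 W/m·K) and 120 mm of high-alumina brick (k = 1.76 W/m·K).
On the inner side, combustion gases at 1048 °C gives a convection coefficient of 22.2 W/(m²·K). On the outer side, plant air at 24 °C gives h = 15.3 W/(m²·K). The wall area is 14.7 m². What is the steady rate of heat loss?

Q ≈ 61300 W

Model the wall as resistances in series:
R_inner film = 1/(h_i·A) = 1/(22.2×14.7) = 0.003064 K/W
R_fireclay brick = L/(kA) = 0.075/(1.12×14.7) = 0.004555 K/W
R_high-alumina brick = L/(kA) = 0.12/(1.76×14.7) = 0.004638 K/W
R_outer film = 1/(h_o·A) = 1/(15.3×14.7) = 0.004446 K/W
R_total = 0.0167 K/W
Q = ΔT / R_total = 1024 / 0.0167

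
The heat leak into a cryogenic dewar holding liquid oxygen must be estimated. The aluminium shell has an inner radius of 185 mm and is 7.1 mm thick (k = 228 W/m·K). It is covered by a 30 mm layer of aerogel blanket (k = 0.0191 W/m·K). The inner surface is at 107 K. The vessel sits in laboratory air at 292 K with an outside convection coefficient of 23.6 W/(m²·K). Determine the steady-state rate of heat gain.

Q ≈ 61.7 W

For a spherical shell R = (1/r₁ − 1/r₂)/(4πk); film R = 1/(h·4πr²). In series:
R_aluminium shell = (1/0.185 − 1/0.1921)/(4π×228) = 6.973×10^-5 K/W
R_aerogel blanket = (1/0.1921 − 1/0.2221)/(4π×0.0191) = 2.93 K/W
R_outer film = 1/(h·4πr_o²) = 1/(23.6×4π×0.2221²) = 0.06836 K/W
R_total = 2.998 K/W
Q = ΔT/R_total = 185/2.998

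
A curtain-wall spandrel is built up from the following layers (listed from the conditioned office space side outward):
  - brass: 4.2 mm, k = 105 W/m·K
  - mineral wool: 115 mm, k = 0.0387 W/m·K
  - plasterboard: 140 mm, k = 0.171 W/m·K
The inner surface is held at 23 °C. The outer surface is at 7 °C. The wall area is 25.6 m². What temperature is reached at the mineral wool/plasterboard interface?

T ≈ 10.5 °C

Thermal resistances in series:
R_brass = L/(kA) = 0.0042/(105×25.6) = 1.563×10^-6 K/W
R_mineral wool = L/(kA) = 0.115/(0.0387×25.6) = 0.1161 K/W
R_plasterboard = L/(kA) = 0.14/(0.171×25.6) = 0.03198 K/W
R_total = 0.1481 K/W;  Q = ΔT/R_total = 16/0.1481 = 108.1 W
T_interface = T_inner − Q·ΣR(inner→interface) = 23 − 108×0.1161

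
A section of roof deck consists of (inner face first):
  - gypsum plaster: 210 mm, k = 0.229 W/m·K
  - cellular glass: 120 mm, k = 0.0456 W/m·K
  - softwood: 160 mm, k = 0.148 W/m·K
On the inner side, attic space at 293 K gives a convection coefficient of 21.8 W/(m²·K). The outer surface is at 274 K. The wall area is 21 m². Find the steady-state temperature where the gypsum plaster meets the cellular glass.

Model the wall as resistances in series:
R_inner film = 1/(h_i·A) = 1/(21.8×21) = 0.002184 K/W
R_gypsum plaster = L/(kA) = 0.21/(0.229×21) = 0.04367 K/W
R_cellular glass = L/(kA) = 0.12/(0.0456×21) = 0.1253 K/W
R_softwood = L/(kA) = 0.16/(0.148×21) = 0.05148 K/W
R_total = 0.2226 K/W;  Q = ΔT/R_total = 19/0.2226 = 85.34 W
T_interface = T_inner − Q·ΣR(inner→interface) = 293 − 85.3×0.04585

T ≈ 289 K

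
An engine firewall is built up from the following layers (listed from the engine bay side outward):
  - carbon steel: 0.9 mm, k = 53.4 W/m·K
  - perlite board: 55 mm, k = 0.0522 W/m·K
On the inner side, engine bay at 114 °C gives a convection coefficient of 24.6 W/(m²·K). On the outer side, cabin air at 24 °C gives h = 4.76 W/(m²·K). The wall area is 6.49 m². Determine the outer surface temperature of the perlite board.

T ≈ 38.5 °C

Model the wall as resistances in series:
R_inner film = 1/(h_i·A) = 1/(24.6×6.49) = 0.006264 K/W
R_carbon steel = L/(kA) = 0.0009/(53.4×6.49) = 2.597×10^-6 K/W
R_perlite board = L/(kA) = 0.055/(0.0522×6.49) = 0.1623 K/W
R_outer film = 1/(h_o·A) = 1/(4.76×6.49) = 0.03237 K/W
R_total = 0.201 K/W;  Q = ΔT/R_total = 90/0.201 = 447.8 W
T_interface = T_inner − Q·ΣR(inner→interface) = 114 − 448×0.1686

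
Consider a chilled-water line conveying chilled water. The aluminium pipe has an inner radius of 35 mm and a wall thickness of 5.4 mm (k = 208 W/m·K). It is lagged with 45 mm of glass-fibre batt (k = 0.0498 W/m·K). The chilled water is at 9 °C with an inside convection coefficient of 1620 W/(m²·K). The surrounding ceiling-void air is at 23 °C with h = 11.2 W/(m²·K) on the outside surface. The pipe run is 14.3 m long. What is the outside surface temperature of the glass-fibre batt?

T ≈ 22.1 °C

For a radial system each layer contributes R = ln(r_out/r_in)/(2πkL); films add R = 1/(hA).
R_inner film = 1/(h_i·2πr₁L) = 1/(1620×2π×0.035×14.3) = 1.963×10^-4 K/W
R_aluminium pipe wall = ln(40.4/35)/(2π×208×14.3) = 7.677×10^-6 K/W
R_glass-fibre batt = ln(85.4/40.4)/(2π×0.0498×14.3) = 0.1673 K/W
R_outer film = 1/(h_o·2πr_oL) = 1/(11.2×2π×0.0854×14.3) = 0.01164 K/W
R_total = 0.1791 K/W
Q = ΔT/R_total = 14/0.1791
Q = 78.2 W
T_interface = T_inner + Q·ΣR(inner→interface) = 9 + 78.2×0.1675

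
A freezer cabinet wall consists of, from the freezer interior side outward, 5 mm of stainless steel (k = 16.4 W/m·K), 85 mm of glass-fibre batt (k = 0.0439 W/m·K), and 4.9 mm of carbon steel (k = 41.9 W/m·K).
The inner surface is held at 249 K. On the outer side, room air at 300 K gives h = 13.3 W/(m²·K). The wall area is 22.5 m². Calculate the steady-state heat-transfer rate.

Thermal resistances in series:
R_stainless steel = L/(kA) = 0.005/(16.4×22.5) = 1.355×10^-5 K/W
R_glass-fibre batt = L/(kA) = 0.085/(0.0439×22.5) = 0.08605 K/W
R_carbon steel = L/(kA) = 0.0049/(41.9×22.5) = 5.198×10^-6 K/W
R_outer film = 1/(h_o·A) = 1/(13.3×22.5) = 0.003342 K/W
R_total = 0.08941 K/W
Q = ΔT / R_total = 51 / 0.08941

Q ≈ 570 W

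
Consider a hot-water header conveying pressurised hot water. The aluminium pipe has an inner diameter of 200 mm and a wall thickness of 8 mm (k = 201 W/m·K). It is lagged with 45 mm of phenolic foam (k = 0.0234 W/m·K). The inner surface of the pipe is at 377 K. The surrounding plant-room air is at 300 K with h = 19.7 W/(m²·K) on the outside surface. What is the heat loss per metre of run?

q′ ≈ 31.8 W/m

For a radial system each layer contributes R = ln(r_out/r_in)/(2πkL); films add R = 1/(hA).
R_aluminium pipe wall = ln(108/100)/(2π×201×1) = 6.094×10^-5 K/W
R_phenolic foam = ln(153/108)/(2π×0.0234×1) = 2.369 K/W
R_outer film = 1/(h_o·2πr_oL) = 1/(19.7×2π×0.153×1) = 0.0528 K/W
R_total = 2.422 K/W
Q = ΔT/R_total = 77/2.422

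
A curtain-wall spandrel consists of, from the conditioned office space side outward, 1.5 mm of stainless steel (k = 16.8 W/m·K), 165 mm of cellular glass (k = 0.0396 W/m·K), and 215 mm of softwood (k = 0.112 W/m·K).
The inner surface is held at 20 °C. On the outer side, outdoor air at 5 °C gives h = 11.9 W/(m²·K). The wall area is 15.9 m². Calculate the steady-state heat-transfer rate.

Model the wall as resistances in series:
R_stainless steel = L/(kA) = 0.0015/(16.8×15.9) = 5.615×10^-6 K/W
R_cellular glass = L/(kA) = 0.165/(0.0396×15.9) = 0.2621 K/W
R_softwood = L/(kA) = 0.215/(0.112×15.9) = 0.1207 K/W
R_outer film = 1/(h_o·A) = 1/(11.9×15.9) = 0.005285 K/W
R_total = 0.3881 K/W
Q = ΔT / R_total = 15 / 0.3881

Q ≈ 38.7 W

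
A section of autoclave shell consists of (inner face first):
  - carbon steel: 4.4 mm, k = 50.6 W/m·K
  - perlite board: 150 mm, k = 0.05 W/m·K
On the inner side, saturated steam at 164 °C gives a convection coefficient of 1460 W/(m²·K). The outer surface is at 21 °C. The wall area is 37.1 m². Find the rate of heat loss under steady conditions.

Thermal resistances in series:
R_inner film = 1/(h_i·A) = 1/(1460×37.1) = 1.846×10^-5 K/W
R_carbon steel = L/(kA) = 0.0044/(50.6×37.1) = 2.344×10^-6 K/W
R_perlite board = L/(kA) = 0.15/(0.05×37.1) = 0.08086 K/W
R_total = 0.08088 K/W
Q = ΔT / R_total = 143 / 0.08088

Q ≈ 1770 W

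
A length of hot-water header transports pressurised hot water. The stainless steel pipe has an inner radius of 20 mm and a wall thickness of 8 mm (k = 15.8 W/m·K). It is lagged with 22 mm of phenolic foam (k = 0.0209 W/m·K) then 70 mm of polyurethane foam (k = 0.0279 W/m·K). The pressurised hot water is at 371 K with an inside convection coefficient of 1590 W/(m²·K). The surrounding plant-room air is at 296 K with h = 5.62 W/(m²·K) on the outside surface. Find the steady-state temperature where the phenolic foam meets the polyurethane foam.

Per-layer cylindrical resistances, series-summed:
R_inner film = 1/(h_i·2πr₁L) = 1/(1590×2π×0.02×1) = 0.005005 K/W
R_stainless steel pipe wall = ln(28/20)/(2π×15.8×1) = 0.003389 K/W
R_phenolic foam = ln(50/28)/(2π×0.0209×1) = 4.415 K/W
R_polyurethane foam = ln(120/50)/(2π×0.0279×1) = 4.994 K/W
R_outer film = 1/(h_o·2πr_oL) = 1/(5.62×2π×0.12×1) = 0.236 K/W
R_total = 9.654 K/W
Q = ΔT/R_total = 75/9.654
Q = 7.77 W/m
T_interface = T_inner − Q·ΣR(inner→interface) = 371 − 7.77×4.424

T ≈ 337 K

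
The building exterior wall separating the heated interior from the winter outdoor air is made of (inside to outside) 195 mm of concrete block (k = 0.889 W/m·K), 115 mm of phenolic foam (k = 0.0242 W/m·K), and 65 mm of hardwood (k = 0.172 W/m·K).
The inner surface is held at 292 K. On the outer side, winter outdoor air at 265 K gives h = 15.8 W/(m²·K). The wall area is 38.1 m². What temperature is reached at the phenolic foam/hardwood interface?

Using the resistance-network approach (series):
R_concrete block = L/(kA) = 0.195/(0.889×38.1) = 0.005757 K/W
R_phenolic foam = L/(kA) = 0.115/(0.0242×38.1) = 0.1247 K/W
R_hardwood = L/(kA) = 0.065/(0.172×38.1) = 0.009919 K/W
R_outer film = 1/(h_o·A) = 1/(15.8×38.1) = 0.001661 K/W
R_total = 0.1421 K/W;  Q = ΔT/R_total = 27/0.1421 = 190.1 W
T_interface = T_inner − Q·ΣR(inner→interface) = 292 − 190×0.1305

T ≈ 267 K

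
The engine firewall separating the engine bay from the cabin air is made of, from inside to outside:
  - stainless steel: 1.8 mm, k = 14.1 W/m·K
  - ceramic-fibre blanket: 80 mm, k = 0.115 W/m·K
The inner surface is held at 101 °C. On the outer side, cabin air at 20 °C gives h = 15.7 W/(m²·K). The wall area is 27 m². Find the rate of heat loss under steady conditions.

Series thermal resistances:
R_stainless steel = L/(kA) = 0.0018/(14.1×27) = 4.728×10^-6 K/W
R_ceramic-fibre blanket = L/(kA) = 0.08/(0.115×27) = 0.02576 K/W
R_outer film = 1/(h_o·A) = 1/(15.7×27) = 0.002359 K/W
R_total = 0.02813 K/W
Q = ΔT / R_total = 81 / 0.02813

Q ≈ 2880 W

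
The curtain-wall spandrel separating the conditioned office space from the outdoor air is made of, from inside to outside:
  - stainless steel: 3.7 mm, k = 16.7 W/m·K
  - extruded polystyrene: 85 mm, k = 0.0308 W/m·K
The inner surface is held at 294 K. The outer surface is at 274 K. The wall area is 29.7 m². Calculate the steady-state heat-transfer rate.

Thermal resistances in series:
R_stainless steel = L/(kA) = 0.0037/(16.7×29.7) = 7.46×10^-6 K/W
R_extruded polystyrene = L/(kA) = 0.085/(0.0308×29.7) = 0.09292 K/W
R_total = 0.09293 K/W
Q = ΔT / R_total = 20 / 0.09293

Q ≈ 215 W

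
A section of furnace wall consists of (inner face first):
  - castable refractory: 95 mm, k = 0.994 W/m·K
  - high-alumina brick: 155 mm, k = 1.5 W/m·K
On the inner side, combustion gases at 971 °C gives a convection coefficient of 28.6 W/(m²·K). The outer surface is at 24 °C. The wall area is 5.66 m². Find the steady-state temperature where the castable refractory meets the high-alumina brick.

Treating each layer as a thermal resistance in series:
R_inner film = 1/(h_i·A) = 1/(28.6×5.66) = 0.006178 K/W
R_castable refractory = L/(kA) = 0.095/(0.994×5.66) = 0.01689 K/W
R_high-alumina brick = L/(kA) = 0.155/(1.5×5.66) = 0.01826 K/W
R_total = 0.04132 K/W;  Q = ΔT/R_total = 947/0.04132 = 22920 W
T_interface = T_inner − Q·ΣR(inner→interface) = 971 − 22900×0.02306

T ≈ 442 °C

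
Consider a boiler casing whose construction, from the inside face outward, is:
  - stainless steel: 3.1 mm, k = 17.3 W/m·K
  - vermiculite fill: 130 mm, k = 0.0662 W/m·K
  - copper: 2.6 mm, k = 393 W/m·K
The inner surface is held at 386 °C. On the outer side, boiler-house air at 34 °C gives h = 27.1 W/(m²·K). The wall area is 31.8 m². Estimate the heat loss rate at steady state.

Q ≈ 5590 W

Thermal resistances in series:
R_stainless steel = L/(kA) = 0.0031/(17.3×31.8) = 5.635×10^-6 K/W
R_vermiculite fill = L/(kA) = 0.13/(0.0662×31.8) = 0.06175 K/W
R_copper = L/(kA) = 0.0026/(393×31.8) = 2.08×10^-7 K/W
R_outer film = 1/(h_o·A) = 1/(27.1×31.8) = 0.00116 K/W
R_total = 0.06292 K/W
Q = ΔT / R_total = 352 / 0.06292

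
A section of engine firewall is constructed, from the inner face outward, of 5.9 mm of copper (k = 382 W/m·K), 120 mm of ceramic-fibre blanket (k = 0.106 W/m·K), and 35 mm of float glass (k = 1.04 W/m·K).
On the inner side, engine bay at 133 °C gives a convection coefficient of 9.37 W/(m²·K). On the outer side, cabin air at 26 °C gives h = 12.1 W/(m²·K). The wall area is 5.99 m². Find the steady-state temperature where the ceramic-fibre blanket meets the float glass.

Using the resistance-network approach (series):
R_inner film = 1/(h_i·A) = 1/(9.37×5.99) = 0.01782 K/W
R_copper = L/(kA) = 0.0059/(382×5.99) = 2.578×10^-6 K/W
R_ceramic-fibre blanket = L/(kA) = 0.12/(0.106×5.99) = 0.189 K/W
R_float glass = L/(kA) = 0.035/(1.04×5.99) = 0.005618 K/W
R_outer film = 1/(h_o·A) = 1/(12.1×5.99) = 0.0138 K/W
R_total = 0.2262 K/W;  Q = ΔT/R_total = 107/0.2262 = 473 W
T_interface = T_inner − Q·ΣR(inner→interface) = 133 − 473×0.2068

T ≈ 35.2 °C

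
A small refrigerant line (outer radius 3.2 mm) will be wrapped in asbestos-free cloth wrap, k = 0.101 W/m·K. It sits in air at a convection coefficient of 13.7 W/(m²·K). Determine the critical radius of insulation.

r_cr ≈ 7.37 mm

For a cylinder r_cr = k/h = 0.101/13.7
r_cr = 7.37 mm; since the bare radius (3.2 mm) is below r_cr, adding a thin layer of insulation will *increase* heat loss.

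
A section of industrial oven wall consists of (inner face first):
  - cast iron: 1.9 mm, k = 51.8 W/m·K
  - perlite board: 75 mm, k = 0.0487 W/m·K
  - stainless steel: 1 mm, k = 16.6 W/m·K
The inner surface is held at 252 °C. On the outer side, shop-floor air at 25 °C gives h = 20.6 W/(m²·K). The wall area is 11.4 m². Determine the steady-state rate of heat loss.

Q ≈ 1630 W

Model the wall as resistances in series:
R_cast iron = L/(kA) = 0.0019/(51.8×11.4) = 3.218×10^-6 K/W
R_perlite board = L/(kA) = 0.075/(0.0487×11.4) = 0.1351 K/W
R_stainless steel = L/(kA) = 0.001/(16.6×11.4) = 5.284×10^-6 K/W
R_outer film = 1/(h_o·A) = 1/(20.6×11.4) = 0.004258 K/W
R_total = 0.1394 K/W
Q = ΔT / R_total = 227 / 0.1394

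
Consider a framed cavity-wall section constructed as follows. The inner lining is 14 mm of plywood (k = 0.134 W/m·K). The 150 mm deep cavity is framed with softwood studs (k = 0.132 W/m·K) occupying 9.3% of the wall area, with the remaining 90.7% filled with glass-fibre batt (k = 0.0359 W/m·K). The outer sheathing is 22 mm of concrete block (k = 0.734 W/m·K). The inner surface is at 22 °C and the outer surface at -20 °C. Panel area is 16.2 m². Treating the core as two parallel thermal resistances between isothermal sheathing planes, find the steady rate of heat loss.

Q ≈ 196 W

Sheathing layers in series; stud and cavity paths in parallel between them.
R_inner = 0.014/(0.134×16.2) = 0.006449 K/W
R_stud  = 0.15/(0.132×0.093×16.2) = 0.7543 K/W
R_cav   = 0.15/(0.0359×0.907×16.2) = 0.2844 K/W
1/R_core = 1/R_stud + 1/R_cav → R_core = 0.2065 K/W
R_outer = 0.022/(0.734×16.2) = 0.00185 K/W
R_total = 0.2148 K/W
Q = ΔT/R_total = 42/0.2148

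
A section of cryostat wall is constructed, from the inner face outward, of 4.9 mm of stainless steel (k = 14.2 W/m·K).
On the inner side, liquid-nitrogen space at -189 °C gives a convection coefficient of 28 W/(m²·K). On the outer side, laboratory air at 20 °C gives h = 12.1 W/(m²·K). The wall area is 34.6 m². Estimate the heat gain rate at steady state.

Q ≈ 60900 W

Treating each layer as a thermal resistance in series:
R_inner film = 1/(h_i·A) = 1/(28×34.6) = 0.001032 K/W
R_stainless steel = L/(kA) = 0.0049/(14.2×34.6) = 9.973×10^-6 K/W
R_outer film = 1/(h_o·A) = 1/(12.1×34.6) = 0.002389 K/W
R_total = 0.003431 K/W
Q = ΔT / R_total = 209 / 0.003431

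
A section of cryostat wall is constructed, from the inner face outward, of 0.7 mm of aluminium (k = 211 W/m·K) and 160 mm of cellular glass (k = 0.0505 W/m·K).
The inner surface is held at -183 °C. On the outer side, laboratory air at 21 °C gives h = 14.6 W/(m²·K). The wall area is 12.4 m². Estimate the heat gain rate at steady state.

Q ≈ 782 W

Using the resistance-network approach (series):
R_aluminium = L/(kA) = 0.0007/(211×12.4) = 2.675×10^-7 K/W
R_cellular glass = L/(kA) = 0.16/(0.0505×12.4) = 0.2555 K/W
R_outer film = 1/(h_o·A) = 1/(14.6×12.4) = 0.005524 K/W
R_total = 0.261 K/W
Q = ΔT / R_total = 204 / 0.261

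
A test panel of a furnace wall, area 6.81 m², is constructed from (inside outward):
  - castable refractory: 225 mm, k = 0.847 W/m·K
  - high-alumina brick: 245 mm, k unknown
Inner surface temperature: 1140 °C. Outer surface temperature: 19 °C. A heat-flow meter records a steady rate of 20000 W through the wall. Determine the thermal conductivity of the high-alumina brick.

k ≈ 2.11 W/(m·K)

Series thermal resistances:
R_castable refractory = L/(kA) = 0.225/(0.847×6.81) = 0.03901 K/W
Sum of known resistances R_other = 0.03901 K/W
Total R = ΔT/Q = 1121/20000 = 0.05605 K/W
R_high-alumina brick = R_total − R_other = 0.01704 K/W
k = L/(R·A) = 0.245/(0.01704×6.81)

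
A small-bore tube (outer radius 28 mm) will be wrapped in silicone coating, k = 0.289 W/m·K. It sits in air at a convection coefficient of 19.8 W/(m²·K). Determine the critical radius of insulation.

r_cr ≈ 14.6 mm

For a cylinder r_cr = k/h = 0.289/19.8
r_cr = 14.6 mm; since the bare radius (28 mm) is above r_cr, any added insulation will reduce heat loss.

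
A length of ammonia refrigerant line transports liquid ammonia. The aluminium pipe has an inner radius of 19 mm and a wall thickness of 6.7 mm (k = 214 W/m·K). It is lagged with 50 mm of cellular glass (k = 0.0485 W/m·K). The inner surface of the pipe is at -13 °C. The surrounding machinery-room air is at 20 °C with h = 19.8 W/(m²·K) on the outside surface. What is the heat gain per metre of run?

q′ ≈ 9.04 W/m

Treating each annulus and film as a series resistance:
R_aluminium pipe wall = ln(25.7/19)/(2π×214×1) = 2.246×10^-4 K/W
R_cellular glass = ln(75.7/25.7)/(2π×0.0485×1) = 3.545 K/W
R_outer film = 1/(h_o·2πr_oL) = 1/(19.8×2π×0.0757×1) = 0.1062 K/W
R_total = 3.651 K/W
Q = ΔT/R_total = 33/3.651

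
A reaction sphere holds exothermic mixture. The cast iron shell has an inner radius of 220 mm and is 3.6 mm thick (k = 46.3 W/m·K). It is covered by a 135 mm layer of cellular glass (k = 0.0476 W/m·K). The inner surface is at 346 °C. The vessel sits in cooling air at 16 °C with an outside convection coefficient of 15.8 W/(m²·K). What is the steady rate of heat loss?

Q ≈ 116 W

Each spherical layer contributes R = (1/r_i − 1/r_o)/(4πk):
R_cast iron shell = (1/0.22 − 1/0.2236)/(4π×46.3) = 1.258×10^-4 K/W
R_cellular glass = (1/0.2236 − 1/0.3586)/(4π×0.0476) = 2.815 K/W
R_outer film = 1/(h·4πr_o²) = 1/(15.8×4π×0.3586²) = 0.03917 K/W
R_total = 2.854 K/W
Q = ΔT/R_total = 330/2.854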